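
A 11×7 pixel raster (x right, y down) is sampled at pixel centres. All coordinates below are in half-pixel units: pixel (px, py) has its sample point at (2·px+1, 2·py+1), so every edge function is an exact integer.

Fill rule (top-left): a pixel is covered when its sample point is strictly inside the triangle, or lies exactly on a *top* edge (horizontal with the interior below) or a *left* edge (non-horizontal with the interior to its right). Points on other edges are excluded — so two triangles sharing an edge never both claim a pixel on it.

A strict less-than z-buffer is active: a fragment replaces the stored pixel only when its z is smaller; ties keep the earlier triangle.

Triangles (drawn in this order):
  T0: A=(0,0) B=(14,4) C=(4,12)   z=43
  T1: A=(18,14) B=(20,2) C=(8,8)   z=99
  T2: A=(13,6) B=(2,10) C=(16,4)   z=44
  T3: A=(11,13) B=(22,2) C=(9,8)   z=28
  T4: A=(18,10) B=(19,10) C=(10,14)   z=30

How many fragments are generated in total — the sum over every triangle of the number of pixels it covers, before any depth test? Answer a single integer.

T0:
  2·area = 152
  edge (0, 0)→(14, 4): d=(14,4) right/bottom  bias=-1
  edge (14, 4)→(4, 12): d=(-10,8) right/bottom  bias=-1
  edge (4, 12)→(0, 0): d=(-4,-12) top-left  bias=+0
    (0,0)@(1, 1): e=[10,134,8] → █
    (1,0)@(3, 1): e=[2,118,32] → █
    (2,0)@(5, 1): e=[-6,102,56] → ·
    (0,1)@(1, 3): e=[38,114,0] → █  [on edge]
    (2,1)@(5, 3): e=[22,82,48] → █
    (3,1)@(7, 3): e=[14,66,72] → █
    (4,1)@(9, 3): e=[6,50,96] → █
    (5,1)@(11, 3): e=[-2,34,120] → ·
    (0,2)@(1, 5): e=[66,94,-8] → ·
    (1,2)@(3, 5): e=[58,78,16] → █
    (5,2)@(11, 5): e=[26,14,112] → █
    (6,2)@(13, 5): e=[18,-2,136] → ·
    (1,4)@(3, 9): e=[114,38,0] → █  [on edge]
  covered (20 px):
    █ █ · · · · · · · · ·
    █ █ █ █ █ · · · · · ·
    · █ █ █ █ █ · · · · ·
    · █ █ █ █ · · · · · ·
    · █ █ █ · · · · · · ·
    · · █ · · · · · · · ·
    · · · · · · · · · · ·
T1:
  2·area = 132  (B↔C swapped to make it positive)
  edge (18, 14)→(8, 8): d=(-10,-6) top-left  bias=+0
  edge (8, 8)→(20, 2): d=(12,-6) top-left  bias=+0
  edge (20, 2)→(18, 14): d=(-2,12) right/bottom  bias=-1
    (9,1)@(19, 3): e=[116,6,10] → █
    (10,1)@(21, 3): e=[128,18,-14] → ·
    (1,2)@(3, 5): e=[0,-66,198] → ·  [on edge]
    (7,2)@(15, 5): e=[72,6,54] → █
    (8,2)@(17, 5): e=[84,18,30] → █
    (10,2)@(21, 5): e=[108,42,-18] → ·
    (5,3)@(11, 7): e=[28,6,98] → █
    (6,3)@(13, 7): e=[40,18,74] → █
    (10,3)@(21, 7): e=[88,66,-22] → ·
    (5,4)@(11, 9): e=[8,30,94] → █
    (9,4)@(19, 9): e=[56,78,-2] → ·
    (5,5)@(11, 11): e=[-12,54,90] → ·
    (6,5)@(13, 11): e=[0,66,66] → █  [on edge]
  covered (17 px):
    · · · · · · · · · · ·
    · · · · · · · · · █ ·
    · · · · · · · █ █ █ ·
    · · · · · █ █ █ █ █ ·
    · · · · · █ █ █ █ · ·
    · · · · · · █ █ █ · ·
    · · · · · · · · █ · ·
T2:
  2·area = 10
  edge (13, 6)→(2, 10): d=(-11,4) right/bottom  bias=-1
  edge (2, 10)→(16, 4): d=(14,-6) top-left  bias=+0
  edge (16, 4)→(13, 6): d=(-3,2) right/bottom  bias=-1
    (4,3)@(9, 7): e=[5,0,5] → █  [on edge]
    (5,3)@(11, 7): e=[-3,12,1] → ·
    (4,4)@(9, 9): e=[-17,28,-1] → ·
  covered (1 px):
    · · · · · · · · · · ·
    · · · · · · · · · · ·
    · · · · · · · · · · ·
    · · · · █ · · · · · ·
    · · · · · · · · · · ·
    · · · · · · · · · · ·
    · · · · · · · · · · ·
T3:
  2·area = 77  (B↔C swapped to make it positive)
  edge (11, 13)→(9, 8): d=(-2,-5) top-left  bias=+0
  edge (9, 8)→(22, 2): d=(13,-6) top-left  bias=+0
  edge (22, 2)→(11, 13): d=(-11,11) right/bottom  bias=-1
    (3,1)@(7, 3): e=[0,-77,154] → ·  [on edge]
    (10,1)@(21, 3): e=[70,7,0] → ·  [on edge]
    (8,2)@(17, 5): e=[46,9,22] → █
    (9,2)@(19, 5): e=[56,21,0] → ·  [on edge]
    (6,3)@(13, 7): e=[22,11,44] → █
    (7,3)@(15, 7): e=[32,23,22] → █
    (8,3)@(17, 7): e=[42,35,0] → ·  [on edge]
    (5,4)@(11, 9): e=[8,25,44] → █
    (7,4)@(15, 9): e=[28,49,0] → ·  [on edge]
    (5,5)@(11, 11): e=[4,51,22] → █
    (6,5)@(13, 11): e=[14,63,0] → ·  [on edge]
    (5,6)@(11, 13): e=[0,77,0] → ·  [on edge]
  covered (6 px):
    · · · · · · · · · · ·
    · · · · · · · · · · ·
    · · · · · · · · █ · ·
    · · · · · · █ █ · · ·
    · · · · · █ █ · · · ·
    · · · · · █ · · · · ·
    · · · · · · · · · · ·
T4:
  2·area = 4
  edge (18, 10)→(19, 10): d=(1,0) top-left  bias=+0
  edge (19, 10)→(10, 14): d=(-9,4) right/bottom  bias=-1
  edge (10, 14)→(18, 10): d=(8,-4) top-left  bias=+0
  covered (0 px):
    · · · · · · · · · · ·
    · · · · · · · · · · ·
    · · · · · · · · · · ·
    · · · · · · · · · · ·
    · · · · · · · · · · ·
    · · · · · · · · · · ·
    · · · · · · · · · · ·

Answer: 44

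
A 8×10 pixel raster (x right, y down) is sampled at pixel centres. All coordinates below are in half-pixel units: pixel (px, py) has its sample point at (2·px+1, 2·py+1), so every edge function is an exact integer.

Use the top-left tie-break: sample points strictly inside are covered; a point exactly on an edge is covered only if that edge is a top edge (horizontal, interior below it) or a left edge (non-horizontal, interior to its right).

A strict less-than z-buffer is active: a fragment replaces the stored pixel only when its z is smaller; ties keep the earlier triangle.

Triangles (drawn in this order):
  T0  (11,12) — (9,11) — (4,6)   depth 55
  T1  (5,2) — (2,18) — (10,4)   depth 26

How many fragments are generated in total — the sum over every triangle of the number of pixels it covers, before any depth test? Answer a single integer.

T0:
  2·area = 5
  edge (11, 12)→(9, 11): d=(-2,-1) top-left  bias=+0
  edge (9, 11)→(4, 6): d=(-5,-5) top-left  bias=+0
  edge (4, 6)→(11, 12): d=(7,6) right/bottom  bias=-1
    (0,1)@(1, 3): e=[8,0,-3] → ·  [on edge]
    (1,2)@(3, 5): e=[6,0,-1] → ·  [on edge]
    (0,3)@(1, 7): e=[0,-20,25] → ·  [on edge]
    (2,3)@(5, 7): e=[4,0,1] → █  [on edge]
    (3,3)@(7, 7): e=[6,10,-11] → ·
    (2,4)@(5, 9): e=[0,-10,15] → ·  [on edge]
    (3,4)@(7, 9): e=[2,0,3] → █  [on edge]
    (4,4)@(9, 9): e=[4,10,-9] → ·
    (3,5)@(7, 11): e=[-2,-10,17] → ·
    (4,5)@(9, 11): e=[0,0,5] → █  [on edge]
    (5,5)@(11, 11): e=[2,10,-7] → ·
    (4,6)@(9, 13): e=[-4,-10,19] → ·
    (5,6)@(11, 13): e=[-2,0,7] → ·  [on edge]
    (6,6)@(13, 13): e=[0,10,-5] → ·  [on edge]
    (6,7)@(13, 15): e=[-4,0,9] → ·  [on edge]
    (7,8)@(15, 17): e=[-6,0,11] → ·  [on edge]
  covered (3 px):
    · · · · · · · ·
    · · · · · · · ·
    · · · · · · · ·
    · · █ · · · · ·
    · · · █ · · · ·
    · · · · █ · · ·
    · · · · · · · ·
    · · · · · · · ·
    · · · · · · · ·
    · · · · · · · ·
T1:
  2·area = 86  (B↔C swapped to make it positive)
  edge (5, 2)→(10, 4): d=(5,2) right/bottom  bias=-1
  edge (10, 4)→(2, 18): d=(-8,14) right/bottom  bias=-1
  edge (2, 18)→(5, 2): d=(3,-16) top-left  bias=+0
    (2,1)@(5, 3): e=[5,78,3] → █
    (3,1)@(7, 3): e=[1,50,35] → █
    (4,1)@(9, 3): e=[-3,22,67] → ·
    (2,2)@(5, 5): e=[15,62,9] → █
    (4,2)@(9, 5): e=[7,6,73] → █
    (5,2)@(11, 5): e=[3,-22,105] → ·
    (2,3)@(5, 7): e=[25,46,15] → █
    (4,3)@(9, 7): e=[17,-10,79] → ·
    (2,4)@(5, 9): e=[35,30,21] → █
    (4,4)@(9, 9): e=[27,-26,85] → ·
    (2,5)@(5, 11): e=[45,14,27] → █
    (3,5)@(7, 11): e=[41,-14,59] → ·
  covered (12 px):
    · · · · · · · ·
    · · █ █ · · · ·
    · · █ █ █ · · ·
    · · █ █ · · · ·
    · · █ █ · · · ·
    · · █ · · · · ·
    · █ · · · · · ·
    · █ · · · · · ·
    · · · · · · · ·
    · · · · · · · ·

Answer: 15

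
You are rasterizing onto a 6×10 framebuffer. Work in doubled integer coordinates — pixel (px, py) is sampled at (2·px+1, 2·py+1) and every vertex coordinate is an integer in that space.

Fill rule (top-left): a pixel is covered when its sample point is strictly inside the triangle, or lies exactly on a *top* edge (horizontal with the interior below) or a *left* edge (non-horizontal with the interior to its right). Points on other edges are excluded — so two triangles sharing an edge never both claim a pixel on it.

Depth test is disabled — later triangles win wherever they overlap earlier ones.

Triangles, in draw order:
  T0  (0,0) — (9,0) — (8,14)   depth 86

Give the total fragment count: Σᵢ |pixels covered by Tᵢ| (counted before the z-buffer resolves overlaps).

T0:
  2·area = 126
  edge (0, 0)→(9, 0): d=(9,0) top-left  bias=+0
  edge (9, 0)→(8, 14): d=(-1,14) right/bottom  bias=-1
  edge (8, 14)→(0, 0): d=(-8,-14) top-left  bias=+0
    (0,0)@(1, 1): e=[9,111,6] → #
    (1,0)@(3, 1): e=[9,83,34] → #
    (2,0)@(5, 1): e=[9,55,62] → #
    (3,0)@(7, 1): e=[9,27,90] → #
    (4,0)@(9, 1): e=[9,-1,118] → ·
    (0,1)@(1, 3): e=[27,109,-10] → ·
    (1,1)@(3, 3): e=[27,81,18] → #
    (4,1)@(9, 3): e=[27,-3,102] → ·
    (1,2)@(3, 5): e=[45,79,2] → #
    (4,2)@(9, 5): e=[45,-5,86] → ·
    (1,3)@(3, 7): e=[63,77,-14] → ·
    (2,3)@(5, 7): e=[63,49,14] → #
  covered (14 px):
    # # # # · ·
    · # # # · ·
    · # # # · ·
    · · # # · ·
    · · · # · ·
    · · · # · ·
    · · · · · ·
    · · · · · ·
    · · · · · ·
    · · · · · ·

Answer: 14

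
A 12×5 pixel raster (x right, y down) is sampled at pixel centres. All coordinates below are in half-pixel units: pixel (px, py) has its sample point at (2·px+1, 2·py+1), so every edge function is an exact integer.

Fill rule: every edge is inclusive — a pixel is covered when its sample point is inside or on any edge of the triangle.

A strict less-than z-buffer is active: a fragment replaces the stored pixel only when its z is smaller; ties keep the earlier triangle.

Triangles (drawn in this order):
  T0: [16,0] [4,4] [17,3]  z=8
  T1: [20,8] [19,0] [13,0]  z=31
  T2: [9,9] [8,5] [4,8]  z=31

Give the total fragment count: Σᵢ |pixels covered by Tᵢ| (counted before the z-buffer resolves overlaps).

T0:
  2·area = 40  (B↔C swapped to make it positive)
  edge (16, 0)→(17, 3): d=(1,3) inclusive
  edge (17, 3)→(4, 4): d=(-13,1) inclusive
  edge (4, 4)→(16, 0): d=(12,-4) inclusive
    (6,0)@(13, 1): e=[10,30,0] → █  [on edge]
    (7,0)@(15, 1): e=[4,28,8] → █
    (8,0)@(17, 1): e=[-2,26,16] → ·
    (3,1)@(7, 3): e=[30,10,0] → █  [on edge]
    (4,1)@(9, 3): e=[24,8,8] → █
    (5,1)@(11, 3): e=[18,6,16] → █
    (8,1)@(17, 3): e=[0,0,40] → █  [on edge]
    (9,1)@(19, 3): e=[-6,-2,48] → ·
    (0,2)@(1, 5): e=[50,-10,0] → ·  [on edge]
    (3,2)@(7, 5): e=[32,-16,24] → ·
    (4,2)@(9, 5): e=[26,-18,32] → ·
    (5,2)@(11, 5): e=[20,-20,40] → ·
    (9,4)@(19, 9): e=[0,-80,120] → ·  [on edge]
  covered (8 px):
    · · · · · · █ █ · · · ·
    · · · █ █ █ █ █ █ · · ·
    · · · · · · · · · · · ·
    · · · · · · · · · · · ·
    · · · · · · · · · · · ·
T1:
  2·area = 48  (B↔C swapped to make it positive)
  edge (20, 8)→(13, 0): d=(-7,-8) inclusive
  edge (13, 0)→(19, 0): d=(6,0) inclusive
  edge (19, 0)→(20, 8): d=(1,8) inclusive
    (7,0)@(15, 1): e=[9,6,33] → █
    (8,0)@(17, 1): e=[25,6,17] → █
    (9,0)@(19, 1): e=[41,6,1] → █
    (10,0)@(21, 1): e=[57,6,-15] → ·
    (7,1)@(15, 3): e=[-5,18,35] → ·
    (8,1)@(17, 3): e=[11,18,19] → █
    (10,1)@(21, 3): e=[43,18,-13] → ·
    (8,2)@(17, 5): e=[-3,30,21] → ·
    (9,2)@(19, 5): e=[13,30,5] → █
    (10,2)@(21, 5): e=[29,30,-11] → ·
    (9,3)@(19, 7): e=[-1,42,7] → ·
  covered (6 px):
    · · · · · · · █ █ █ · ·
    · · · · · · · · █ █ · ·
    · · · · · · · · · █ · ·
    · · · · · · · · · · · ·
    · · · · · · · · · · · ·
T2:
  2·area = 19  (B↔C swapped to make it positive)
  edge (9, 9)→(4, 8): d=(-5,-1) inclusive
  edge (4, 8)→(8, 5): d=(4,-3) inclusive
  edge (8, 5)→(9, 9): d=(1,4) inclusive
    (3,0)@(7, 1): e=[38,-19,0] → ·  [on edge]
    (3,3)@(7, 7): e=[8,5,6] → █
    (4,3)@(9, 7): e=[10,11,-2] → ·
    (3,4)@(7, 9): e=[-2,13,8] → ·
    (4,4)@(9, 9): e=[0,19,0] → █  [on edge]
    (5,4)@(11, 9): e=[2,25,-8] → ·
  covered (2 px):
    · · · · · · · · · · · ·
    · · · · · · · · · · · ·
    · · · · · · · · · · · ·
    · · · █ · · · · · · · ·
    · · · · █ · · · · · · ·

Result: 16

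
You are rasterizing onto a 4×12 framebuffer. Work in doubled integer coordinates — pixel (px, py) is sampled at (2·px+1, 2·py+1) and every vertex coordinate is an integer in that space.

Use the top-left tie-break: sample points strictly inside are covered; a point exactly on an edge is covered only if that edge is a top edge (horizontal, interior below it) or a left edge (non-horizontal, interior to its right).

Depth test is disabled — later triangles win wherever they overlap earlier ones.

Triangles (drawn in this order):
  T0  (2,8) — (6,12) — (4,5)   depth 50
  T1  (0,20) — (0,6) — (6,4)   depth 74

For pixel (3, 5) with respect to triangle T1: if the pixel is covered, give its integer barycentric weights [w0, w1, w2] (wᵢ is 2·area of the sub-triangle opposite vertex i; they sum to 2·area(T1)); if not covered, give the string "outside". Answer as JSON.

T0:
  2·area = 20  (B↔C swapped to make it positive)
  edge (2, 8)→(4, 5): d=(2,-3) top-left  bias=+0
  edge (4, 5)→(6, 12): d=(2,7) right/bottom  bias=-1
  edge (6, 12)→(2, 8): d=(-4,-4) top-left  bias=+0
    (0,3)@(1, 7): e=[-5,25,0] → .  [on edge]
    (1,3)@(3, 7): e=[1,11,8] → X
    (2,3)@(5, 7): e=[7,-3,16] → .
    (1,4)@(3, 9): e=[5,15,0] → X  [on edge]
    (2,4)@(5, 9): e=[11,1,8] → X
    (3,4)@(7, 9): e=[17,-13,16] → .
    (1,5)@(3, 11): e=[9,19,-8] → .
    (2,5)@(5, 11): e=[15,5,0] → X  [on edge]
    (3,5)@(7, 11): e=[21,-9,8] → .
    (2,6)@(5, 13): e=[19,9,-8] → .
    (3,6)@(7, 13): e=[25,-5,0] → .  [on edge]
  covered (4 px):
    . . . .
    . . . .
    . . . .
    . X . .
    . X X .
    . . X .
    . . . .
    . . . .
    . . . .
    . . . .
    . . . .
    . . . .
T1:
  2·area = 84
  edge (0, 20)→(0, 6): d=(0,-14) top-left  bias=+0
  edge (0, 6)→(6, 4): d=(6,-2) top-left  bias=+0
  edge (6, 4)→(0, 20): d=(-6,16) right/bottom  bias=-1
    (1,2)@(3, 5): e=[42,0,42] → X  [on edge]
    (2,2)@(5, 5): e=[70,4,10] → X
    (3,2)@(7, 5): e=[98,8,-22] → .
    (0,3)@(1, 7): e=[14,8,62] → X
    (2,3)@(5, 7): e=[70,16,-2] → .
    (0,4)@(1, 9): e=[14,20,50] → X
    (2,4)@(5, 9): e=[70,28,-14] → .
    (0,5)@(1, 11): e=[14,32,38] → X
    (2,5)@(5, 11): e=[70,40,-26] → .
    (0,6)@(1, 13): e=[14,44,26] → X
    (1,6)@(3, 13): e=[42,48,-6] → .
    (0,7)@(1, 15): e=[14,56,14] → X
  covered (11 px):
    . . . .
    . . . .
    . X X .
    X X . .
    X X . .
    X X . .
    X . . .
    X . . .
    X . . .
    . . . .
    . . . .
    . . . .

Final: "outside"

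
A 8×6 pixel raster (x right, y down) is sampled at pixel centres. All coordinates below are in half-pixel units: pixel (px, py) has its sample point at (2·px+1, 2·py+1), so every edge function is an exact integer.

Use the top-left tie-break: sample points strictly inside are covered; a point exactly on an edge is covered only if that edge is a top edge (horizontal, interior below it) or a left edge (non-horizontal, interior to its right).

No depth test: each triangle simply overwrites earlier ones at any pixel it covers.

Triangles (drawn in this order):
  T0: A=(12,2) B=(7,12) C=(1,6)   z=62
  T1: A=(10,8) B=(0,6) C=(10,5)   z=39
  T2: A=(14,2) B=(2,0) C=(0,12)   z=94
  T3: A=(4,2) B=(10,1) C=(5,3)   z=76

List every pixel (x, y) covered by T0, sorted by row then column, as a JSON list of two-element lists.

T0:
  2·area = 90
  edge (12, 2)→(7, 12): d=(-5,10) right/bottom  bias=-1
  edge (7, 12)→(1, 6): d=(-6,-6) top-left  bias=+0
  edge (1, 6)→(12, 2): d=(11,-4) top-left  bias=+0
    (5,1)@(11, 3): e=[5,78,7] → #
    (6,1)@(13, 3): e=[-15,90,15] → ·
    (2,2)@(5, 5): e=[55,30,5] → #
    (3,2)@(7, 5): e=[35,42,13] → #
    (4,2)@(9, 5): e=[15,54,21] → #
    (5,2)@(11, 5): e=[-5,66,29] → ·
    (1,3)@(3, 7): e=[65,6,19] → #
    (5,3)@(11, 7): e=[-15,54,51] → ·
    (1,4)@(3, 9): e=[55,-6,41] → ·
    (2,4)@(5, 9): e=[35,6,49] → #
    (4,4)@(9, 9): e=[-5,30,65] → ·
    (2,5)@(5, 11): e=[25,-6,71] → ·
  covered (11 px):
    · · · · · · · ·
    · · · · · # · ·
    · · # # # · · ·
    · # # # # · · ·
    · · # # · · · ·
    · · · # · · · ·
T1:
  2·area = 30
  edge (10, 8)→(0, 6): d=(-10,-2) top-left  bias=+0
  edge (0, 6)→(10, 5): d=(10,-1) top-left  bias=+0
  edge (10, 5)→(10, 8): d=(0,3) right/bottom  bias=-1
    (2,3)@(5, 7): e=[0,15,15] → #  [on edge]
    (3,3)@(7, 7): e=[4,17,9] → #
    (4,3)@(9, 7): e=[8,19,3] → #
    (5,3)@(11, 7): e=[12,21,-3] → ·
    (2,4)@(5, 9): e=[-20,35,15] → ·
    (3,4)@(7, 9): e=[-16,37,9] → ·
    (4,4)@(9, 9): e=[-12,39,3] → ·
    (7,4)@(15, 9): e=[0,45,-15] → ·  [on edge]
  covered (3 px):
    · · · · · · · ·
    · · · · · · · ·
    · · · · · · · ·
    · · # # # · · ·
    · · · · · · · ·
    · · · · · · · ·
T2:
  2·area = 148  (B↔C swapped to make it positive)
  edge (14, 2)→(0, 12): d=(-14,10) right/bottom  bias=-1
  edge (0, 12)→(2, 0): d=(2,-12) top-left  bias=+0
  edge (2, 0)→(14, 2): d=(12,2) right/bottom  bias=-1
    (1,0)@(3, 1): e=[124,14,10] → #
    (2,0)@(5, 1): e=[104,38,6] → #
    (3,0)@(7, 1): e=[84,62,2] → #
    (4,0)@(9, 1): e=[64,86,-2] → ·
    (1,1)@(3, 3): e=[96,18,34] → #
    (4,1)@(9, 3): e=[36,90,22] → #
    (5,1)@(11, 3): e=[16,114,18] → #
    (6,1)@(13, 3): e=[-4,138,14] → ·
    (1,2)@(3, 5): e=[68,22,58] → #
    (5,2)@(11, 5): e=[-12,118,42] → ·
    (0,3)@(1, 7): e=[60,2,86] → #
    (3,3)@(7, 7): e=[0,74,74] → ·  [on edge]
  covered (18 px):
    · # # # · · · ·
    · # # # # # · ·
    · # # # # · · ·
    # # # · · · · ·
    # # · · · · · ·
    # · · · · · · ·
T3:
  2·area = 7
  edge (4, 2)→(10, 1): d=(6,-1) top-left  bias=+0
  edge (10, 1)→(5, 3): d=(-5,2) right/bottom  bias=-1
  edge (5, 3)→(4, 2): d=(-1,-1) top-left  bias=+0
    (1,0)@(3, 1): e=[-7,14,0] → ·  [on edge]
    (2,1)@(5, 3): e=[7,0,0] → ·  [on edge]
    (3,2)@(7, 5): e=[21,-14,0] → ·  [on edge]
    (4,3)@(9, 7): e=[35,-28,0] → ·  [on edge]
    (5,4)@(11, 9): e=[49,-42,0] → ·  [on edge]
    (6,5)@(13, 11): e=[63,-56,0] → ·  [on edge]
  covered (0 px):
    · · · · · · · ·
    · · · · · · · ·
    · · · · · · · ·
    · · · · · · · ·
    · · · · · · · ·
    · · · · · · · ·

Final: [[5,1],[2,2],[3,2],[4,2],[1,3],[2,3],[3,3],[4,3],[2,4],[3,4],[3,5]]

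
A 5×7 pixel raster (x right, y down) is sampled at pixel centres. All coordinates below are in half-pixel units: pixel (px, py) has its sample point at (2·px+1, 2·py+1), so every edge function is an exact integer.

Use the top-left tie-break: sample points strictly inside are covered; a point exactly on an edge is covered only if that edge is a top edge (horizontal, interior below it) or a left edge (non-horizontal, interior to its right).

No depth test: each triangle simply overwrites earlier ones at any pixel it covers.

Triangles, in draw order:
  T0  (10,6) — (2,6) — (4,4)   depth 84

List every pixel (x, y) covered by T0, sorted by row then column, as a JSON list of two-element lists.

T0:
  2·area = 16
  edge (10, 6)→(2, 6): d=(-8,0) right/bottom  bias=-1
  edge (2, 6)→(4, 4): d=(2,-2) top-left  bias=+0
  edge (4, 4)→(10, 6): d=(6,2) right/bottom  bias=-1
    (3,0)@(7, 1): e=[40,0,-24] → ·  [on edge]
    (0,1)@(1, 3): e=[24,-8,0] → ·  [on edge]
    (2,1)@(5, 3): e=[24,0,-8] → ·  [on edge]
    (1,2)@(3, 5): e=[8,0,8] → #  [on edge]
    (2,2)@(5, 5): e=[8,4,4] → #
    (3,2)@(7, 5): e=[8,8,0] → ·  [on edge]
    (0,3)@(1, 7): e=[-8,0,24] → ·  [on edge]
    (1,3)@(3, 7): e=[-8,4,20] → ·
    (2,3)@(5, 7): e=[-8,8,16] → ·
  covered (2 px):
    · · · · ·
    · · · · ·
    · # # · ·
    · · · · ·
    · · · · ·
    · · · · ·
    · · · · ·

Answer: [[1,2],[2,2]]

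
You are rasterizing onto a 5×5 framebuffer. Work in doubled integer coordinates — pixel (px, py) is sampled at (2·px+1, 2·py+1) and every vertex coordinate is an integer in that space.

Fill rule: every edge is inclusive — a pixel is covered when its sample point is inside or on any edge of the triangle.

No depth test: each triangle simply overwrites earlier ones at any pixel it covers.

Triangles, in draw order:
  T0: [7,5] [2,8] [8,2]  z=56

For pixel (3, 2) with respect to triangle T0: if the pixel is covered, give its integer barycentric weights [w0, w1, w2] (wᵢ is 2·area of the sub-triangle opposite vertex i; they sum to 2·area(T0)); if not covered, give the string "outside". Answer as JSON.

T0:
  2·area = 12
  edge (7, 5)→(2, 8): d=(-5,3) inclusive
  edge (2, 8)→(8, 2): d=(6,-6) inclusive
  edge (8, 2)→(7, 5): d=(-1,3) inclusive
    (4,0)@(9, 1): e=[14,0,-2] → ·  [on edge]
    (3,1)@(7, 3): e=[10,0,2] → █  [on edge]
    (4,1)@(9, 3): e=[4,12,-4] → ·
    (2,2)@(5, 5): e=[6,0,6] → █  [on edge]
    (3,2)@(7, 5): e=[0,12,0] → █  [on edge]
    (4,2)@(9, 5): e=[-6,24,-6] → ·
    (1,3)@(3, 7): e=[2,0,10] → █  [on edge]
    (2,3)@(5, 7): e=[-4,12,4] → ·
    (3,3)@(7, 7): e=[-10,24,-2] → ·
    (0,4)@(1, 9): e=[-2,0,14] → ·  [on edge]
    (1,4)@(3, 9): e=[-8,12,8] → ·
  covered (4 px):
    · · · · ·
    · · · █ ·
    · · █ █ ·
    · █ · · ·
    · · · · ·

Answer: [12,0,0]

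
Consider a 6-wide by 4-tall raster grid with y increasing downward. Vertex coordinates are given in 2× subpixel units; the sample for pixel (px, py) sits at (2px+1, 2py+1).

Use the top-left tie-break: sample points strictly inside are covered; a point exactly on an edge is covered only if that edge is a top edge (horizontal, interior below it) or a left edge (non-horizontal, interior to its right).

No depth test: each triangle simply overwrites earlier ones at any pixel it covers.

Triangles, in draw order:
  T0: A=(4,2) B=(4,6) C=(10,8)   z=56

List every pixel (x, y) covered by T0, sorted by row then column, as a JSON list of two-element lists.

T0:
  2·area = 24  (B↔C swapped to make it positive)
  edge (4, 2)→(10, 8): d=(6,6) right/bottom  bias=-1
  edge (10, 8)→(4, 6): d=(-6,-2) top-left  bias=+0
  edge (4, 6)→(4, 2): d=(0,-4) top-left  bias=+0
    (1,0)@(3, 1): e=[0,28,-4] → .  [on edge]
    (2,1)@(5, 3): e=[0,20,4] → .  [on edge]
    (0,2)@(1, 5): e=[36,0,-12] → .  [on edge]
    (2,2)@(5, 5): e=[12,8,4] → X
    (3,2)@(7, 5): e=[0,12,12] → .  [on edge]
    (2,3)@(5, 7): e=[24,-4,4] → .
    (3,3)@(7, 7): e=[12,0,12] → X  [on edge]
    (4,3)@(9, 7): e=[0,4,20] → .  [on edge]
  covered (2 px):
    . . . . . .
    . . . . . .
    . . X . . .
    . . . X . .

Answer: [[2,2],[3,3]]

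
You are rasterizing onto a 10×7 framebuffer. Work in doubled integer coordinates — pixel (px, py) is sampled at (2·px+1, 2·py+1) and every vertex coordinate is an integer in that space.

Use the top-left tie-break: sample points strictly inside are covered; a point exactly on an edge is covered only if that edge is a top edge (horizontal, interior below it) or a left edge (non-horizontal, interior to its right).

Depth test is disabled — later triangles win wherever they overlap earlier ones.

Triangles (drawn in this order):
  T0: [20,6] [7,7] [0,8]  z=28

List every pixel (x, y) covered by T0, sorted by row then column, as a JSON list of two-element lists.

T0:
  2·area = 6  (B↔C swapped to make it positive)
  edge (20, 6)→(0, 8): d=(-20,2) right/bottom  bias=-1
  edge (0, 8)→(7, 7): d=(7,-1) top-left  bias=+0
  edge (7, 7)→(20, 6): d=(13,-1) top-left  bias=+0
    (3,3)@(7, 7): e=[6,0,0] → X  [on edge]
    (4,3)@(9, 7): e=[2,2,2] → X
    (5,3)@(11, 7): e=[-2,4,4] → .
    (3,4)@(7, 9): e=[-34,14,26] → .
    (4,4)@(9, 9): e=[-38,16,28] → .
  covered (2 px):
    . . . . . . . . . .
    . . . . . . . . . .
    . . . . . . . . . .
    . . . X X . . . . .
    . . . . . . . . . .
    . . . . . . . . . .
    . . . . . . . . . .

Answer: [[3,3],[4,3]]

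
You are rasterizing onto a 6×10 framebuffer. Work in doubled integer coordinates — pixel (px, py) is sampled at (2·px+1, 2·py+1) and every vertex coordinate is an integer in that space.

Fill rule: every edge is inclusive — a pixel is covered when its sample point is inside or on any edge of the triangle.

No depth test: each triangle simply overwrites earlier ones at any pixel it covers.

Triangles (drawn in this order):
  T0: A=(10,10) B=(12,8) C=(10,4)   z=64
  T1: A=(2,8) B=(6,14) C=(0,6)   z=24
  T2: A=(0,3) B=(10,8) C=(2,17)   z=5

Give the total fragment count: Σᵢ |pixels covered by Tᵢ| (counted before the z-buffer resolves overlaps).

T0:
  2·area = 12  (B↔C swapped to make it positive)
  edge (10, 10)→(10, 4): d=(0,-6) inclusive
  edge (10, 4)→(12, 8): d=(2,4) inclusive
  edge (12, 8)→(10, 10): d=(-2,2) inclusive
    (5,3)@(11, 7): e=[6,2,4] → █
    (5,4)@(11, 9): e=[6,6,0] → █  [on edge]
    (4,5)@(9, 11): e=[-6,18,0] → ·  [on edge]
    (5,5)@(11, 11): e=[6,10,-4] → ·
    (3,6)@(7, 13): e=[-18,30,0] → ·  [on edge]
    (2,7)@(5, 15): e=[-30,42,0] → ·  [on edge]
    (1,8)@(3, 17): e=[-42,54,0] → ·  [on edge]
    (0,9)@(1, 19): e=[-54,66,0] → ·  [on edge]
  covered (2 px):
    · · · · · ·
    · · · · · ·
    · · · · · ·
    · · · · · █
    · · · · · █
    · · · · · ·
    · · · · · ·
    · · · · · ·
    · · · · · ·
    · · · · · ·
T1:
  2·area = 4
  edge (2, 8)→(6, 14): d=(4,6) inclusive
  edge (6, 14)→(0, 6): d=(-6,-8) inclusive
  edge (0, 6)→(2, 8): d=(2,2) inclusive
    (0,3)@(1, 7): e=[2,2,0] → █  [on edge]
    (1,3)@(3, 7): e=[-10,18,-4] → ·
    (0,4)@(1, 9): e=[10,-10,4] → ·
    (1,4)@(3, 9): e=[-2,6,0] → ·  [on edge]
    (2,5)@(5, 11): e=[-6,10,0] → ·  [on edge]
    (3,6)@(7, 13): e=[-10,14,0] → ·  [on edge]
    (4,7)@(9, 15): e=[-14,18,0] → ·  [on edge]
    (5,8)@(11, 17): e=[-18,22,0] → ·  [on edge]
  covered (1 px):
    · · · · · ·
    · · · · · ·
    · · · · · ·
    █ · · · · ·
    · · · · · ·
    · · · · · ·
    · · · · · ·
    · · · · · ·
    · · · · · ·
    · · · · · ·
T2:
  2·area = 130
  edge (0, 3)→(10, 8): d=(10,5) inclusive
  edge (10, 8)→(2, 17): d=(-8,9) inclusive
  edge (2, 17)→(0, 3): d=(-2,-14) inclusive
    (0,2)@(1, 5): e=[15,105,10] → █
    (1,2)@(3, 5): e=[5,87,38] → █
    (2,2)@(5, 5): e=[-5,69,66] → ·
    (0,3)@(1, 7): e=[35,89,6] → █
    (2,3)@(5, 7): e=[15,53,62] → █
    (3,3)@(7, 7): e=[5,35,90] → █
    (4,3)@(9, 7): e=[-5,17,118] → ·
    (0,4)@(1, 9): e=[55,73,2] → █
    (4,4)@(9, 9): e=[15,1,114] → █
    (5,4)@(11, 9): e=[5,-17,142] → ·
    (0,5)@(1, 11): e=[75,57,-2] → ·
    (1,5)@(3, 11): e=[65,39,26] → █
  covered (17 px):
    · · · · · ·
    · · · · · ·
    █ █ · · · ·
    █ █ █ █ · ·
    █ █ █ █ █ ·
    · █ █ █ · ·
    · █ █ · · ·
    · █ · · · ·
    · · · · · ·
    · · · · · ·

Final: 20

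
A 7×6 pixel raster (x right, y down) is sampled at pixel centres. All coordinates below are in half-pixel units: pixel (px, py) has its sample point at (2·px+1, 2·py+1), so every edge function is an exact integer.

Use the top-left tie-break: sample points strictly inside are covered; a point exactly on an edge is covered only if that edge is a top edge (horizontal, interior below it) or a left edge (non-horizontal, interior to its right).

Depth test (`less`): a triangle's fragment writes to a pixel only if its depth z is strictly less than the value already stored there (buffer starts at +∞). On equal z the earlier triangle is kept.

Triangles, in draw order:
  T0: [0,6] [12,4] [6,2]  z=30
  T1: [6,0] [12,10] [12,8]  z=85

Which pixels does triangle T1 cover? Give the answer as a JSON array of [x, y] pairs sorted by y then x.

T0:
  2·area = 36  (B↔C swapped to make it positive)
  edge (0, 6)→(6, 2): d=(6,-4) top-left  bias=+0
  edge (6, 2)→(12, 4): d=(6,2) right/bottom  bias=-1
  edge (12, 4)→(0, 6): d=(-12,2) right/bottom  bias=-1
    (1,0)@(3, 1): e=[-18,0,54] → ·  [on edge]
    (2,1)@(5, 3): e=[2,8,26] → #
    (3,1)@(7, 3): e=[10,4,22] → #
    (4,1)@(9, 3): e=[18,0,18] → ·  [on edge]
    (1,2)@(3, 5): e=[6,24,6] → #
    (3,2)@(7, 5): e=[22,16,-2] → ·
    (1,3)@(3, 7): e=[18,36,-18] → ·
    (2,3)@(5, 7): e=[26,32,-22] → ·
  covered (4 px):
    · · · · · · ·
    · · # # · · ·
    · # # · · · ·
    · · · · · · ·
    · · · · · · ·
    · · · · · · ·
T1:
  2·area = 12  (B↔C swapped to make it positive)
  edge (6, 0)→(12, 8): d=(6,8) right/bottom  bias=-1
  edge (12, 8)→(12, 10): d=(0,2) right/bottom  bias=-1
  edge (12, 10)→(6, 0): d=(-6,-10) top-left  bias=+0
    (4,2)@(9, 5): e=[6,6,0] → #  [on edge]
    (5,2)@(11, 5): e=[-10,2,20] → ·
    (4,3)@(9, 7): e=[18,6,-12] → ·
    (5,3)@(11, 7): e=[2,2,8] → #
    (6,3)@(13, 7): e=[-14,-2,28] → ·
    (5,4)@(11, 9): e=[14,2,-4] → ·
  covered (2 px):
    · · · · · · ·
    · · · · · · ·
    · · · · # · ·
    · · · · · # ·
    · · · · · · ·
    · · · · · · ·

Result: [[4,2],[5,3]]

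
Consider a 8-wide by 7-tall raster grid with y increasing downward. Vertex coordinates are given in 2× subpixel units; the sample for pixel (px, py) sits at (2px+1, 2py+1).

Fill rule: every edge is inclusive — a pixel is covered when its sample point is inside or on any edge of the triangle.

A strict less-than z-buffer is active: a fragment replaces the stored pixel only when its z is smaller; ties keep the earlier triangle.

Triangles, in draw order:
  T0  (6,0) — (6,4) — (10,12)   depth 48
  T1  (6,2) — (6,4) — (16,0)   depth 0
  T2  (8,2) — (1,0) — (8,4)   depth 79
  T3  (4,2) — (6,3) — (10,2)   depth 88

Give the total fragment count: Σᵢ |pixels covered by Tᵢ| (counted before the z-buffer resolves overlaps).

T0:
  2·area = 16  (B↔C swapped to make it positive)
  edge (6, 0)→(10, 12): d=(4,12) inclusive
  edge (10, 12)→(6, 4): d=(-4,-8) inclusive
  edge (6, 4)→(6, 0): d=(0,-4) inclusive
    (3,1)@(7, 3): e=[0,12,4] → #  [on edge]
    (4,1)@(9, 3): e=[-24,28,12] → ·
    (3,2)@(7, 5): e=[8,4,4] → #
    (4,2)@(9, 5): e=[-16,20,12] → ·
    (3,3)@(7, 7): e=[16,-4,4] → ·
    (4,4)@(9, 9): e=[0,4,12] → #  [on edge]
    (5,4)@(11, 9): e=[-24,20,20] → ·
    (4,5)@(9, 11): e=[8,-4,12] → ·
  covered (3 px):
    · · · · · · · ·
    · · · # · · · ·
    · · · # · · · ·
    · · · · · · · ·
    · · · · # · · ·
    · · · · · · · ·
    · · · · · · · ·
T1:
  2·area = 20  (B↔C swapped to make it positive)
  edge (6, 2)→(16, 0): d=(10,-2) inclusive
  edge (16, 0)→(6, 4): d=(-10,4) inclusive
  edge (6, 4)→(6, 2): d=(0,-2) inclusive
    (5,0)@(11, 1): e=[0,10,10] → #  [on edge]
    (6,0)@(13, 1): e=[4,2,14] → #
    (7,0)@(15, 1): e=[8,-6,18] → ·
    (0,1)@(1, 3): e=[0,30,-10] → ·  [on edge]
    (3,1)@(7, 3): e=[12,6,2] → #
    (4,1)@(9, 3): e=[16,-2,6] → ·
    (5,1)@(11, 3): e=[20,-10,10] → ·
    (6,1)@(13, 3): e=[24,-18,14] → ·
    (3,2)@(7, 5): e=[32,-14,2] → ·
  covered (3 px):
    · · · · · # # ·
    · · · # · · · ·
    · · · · · · · ·
    · · · · · · · ·
    · · · · · · · ·
    · · · · · · · ·
    · · · · · · · ·
T2:
  2·area = 14  (B↔C swapped to make it positive)
  edge (8, 2)→(8, 4): d=(0,2) inclusive
  edge (8, 4)→(1, 0): d=(-7,-4) inclusive
  edge (1, 0)→(8, 2): d=(7,2) inclusive
    (1,0)@(3, 1): e=[10,1,3] → #
    (2,0)@(5, 1): e=[6,9,-1] → ·
    (1,1)@(3, 3): e=[10,-13,17] → ·
    (3,1)@(7, 3): e=[2,3,9] → #
    (4,1)@(9, 3): e=[-2,11,5] → ·
    (3,2)@(7, 5): e=[2,-11,23] → ·
  covered (2 px):
    · # · · · · · ·
    · · · # · · · ·
    · · · · · · · ·
    · · · · · · · ·
    · · · · · · · ·
    · · · · · · · ·
    · · · · · · · ·
T3:
  2·area = 6  (B↔C swapped to make it positive)
  edge (4, 2)→(10, 2): d=(6,0) inclusive
  edge (10, 2)→(6, 3): d=(-4,1) inclusive
  edge (6, 3)→(4, 2): d=(-2,-1) inclusive
  covered (0 px):
    · · · · · · · ·
    · · · · · · · ·
    · · · · · · · ·
    · · · · · · · ·
    · · · · · · · ·
    · · · · · · · ·
    · · · · · · · ·

Final: 8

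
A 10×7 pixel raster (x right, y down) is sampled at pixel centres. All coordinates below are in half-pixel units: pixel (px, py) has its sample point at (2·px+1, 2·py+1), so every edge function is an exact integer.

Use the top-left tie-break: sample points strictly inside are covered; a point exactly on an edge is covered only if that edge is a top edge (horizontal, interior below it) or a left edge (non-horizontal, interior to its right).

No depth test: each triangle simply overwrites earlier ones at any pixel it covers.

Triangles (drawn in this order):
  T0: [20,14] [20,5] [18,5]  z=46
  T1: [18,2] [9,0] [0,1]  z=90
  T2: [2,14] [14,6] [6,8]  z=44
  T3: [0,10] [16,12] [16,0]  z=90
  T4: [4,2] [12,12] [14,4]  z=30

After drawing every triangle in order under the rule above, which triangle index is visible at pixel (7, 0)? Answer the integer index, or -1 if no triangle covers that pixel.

T0:
  2·area = 18  (B↔C swapped to make it positive)
  edge (20, 14)→(18, 5): d=(-2,-9) top-left  bias=+0
  edge (18, 5)→(20, 5): d=(2,0) top-left  bias=+0
  edge (20, 5)→(20, 14): d=(0,9) right/bottom  bias=-1
    (0,2)@(1, 5): e=[-153,0,171] → .  [on edge]
    (1,2)@(3, 5): e=[-135,0,153] → .  [on edge]
    (2,2)@(5, 5): e=[-117,0,135] → .  [on edge]
    (3,2)@(7, 5): e=[-99,0,117] → .  [on edge]
    (4,2)@(9, 5): e=[-81,0,99] → .  [on edge]
    (5,2)@(11, 5): e=[-63,0,81] → .  [on edge]
    (6,2)@(13, 5): e=[-45,0,63] → .  [on edge]
    (7,2)@(15, 5): e=[-27,0,45] → .  [on edge]
    (8,2)@(17, 5): e=[-9,0,27] → .  [on edge]
    (9,2)@(19, 5): e=[9,0,9] → X  [on edge]
    (9,3)@(19, 7): e=[5,4,9] → X
    (9,4)@(19, 9): e=[1,8,9] → X
  covered (3 px):
    . . . . . . . . . .
    . . . . . . . . . .
    . . . . . . . . . X
    . . . . . . . . . X
    . . . . . . . . . X
    . . . . . . . . . .
    . . . . . . . . . .
T1:
  2·area = 27  (B↔C swapped to make it positive)
  edge (18, 2)→(0, 1): d=(-18,-1) top-left  bias=+0
  edge (0, 1)→(9, 0): d=(9,-1) top-left  bias=+0
  edge (9, 0)→(18, 2): d=(9,2) right/bottom  bias=-1
    (0,0)@(1, 1): e=[1,1,25] → X
    (1,0)@(3, 1): e=[3,3,21] → X
    (2,0)@(5, 1): e=[5,5,17] → X
    (3,0)@(7, 1): e=[7,7,13] → X
    (4,0)@(9, 1): e=[9,9,9] → X
    (5,0)@(11, 1): e=[11,11,5] → X
    (6,0)@(13, 1): e=[13,13,1] → X
    (7,0)@(15, 1): e=[15,15,-3] → .
    (0,1)@(1, 3): e=[-35,19,43] → .
    (1,1)@(3, 3): e=[-33,21,39] → .
    (2,1)@(5, 3): e=[-31,23,35] → .
    (3,1)@(7, 3): e=[-29,25,31] → .
  covered (7 px):
    X X X X X X X . . .
    . . . . . . . . . .
    . . . . . . . . . .
    . . . . . . . . . .
    . . . . . . . . . .
    . . . . . . . . . .
    . . . . . . . . . .
T2:
  2·area = 40  (B↔C swapped to make it positive)
  edge (2, 14)→(6, 8): d=(4,-6) top-left  bias=+0
  edge (6, 8)→(14, 6): d=(8,-2) top-left  bias=+0
  edge (14, 6)→(2, 14): d=(-12,8) right/bottom  bias=-1
    (5,3)@(11, 7): e=[26,2,12] → X
    (6,3)@(13, 7): e=[38,6,-4] → .
    (3,4)@(7, 9): e=[10,10,20] → X
    (4,4)@(9, 9): e=[22,14,4] → X
    (5,4)@(11, 9): e=[34,18,-12] → .
    (2,5)@(5, 11): e=[6,22,12] → X
    (3,5)@(7, 11): e=[18,26,-4] → .
    (4,5)@(9, 11): e=[30,30,-20] → .
    (1,6)@(3, 13): e=[2,34,4] → X
    (2,6)@(5, 13): e=[14,38,-12] → .
  covered (5 px):
    . . . . . . . . . .
    . . . . . . . . . .
    . . . . . . . . . .
    . . . . . X . . . .
    . . . X X . . . . .
    . . X . . . . . . .
    . X . . . . . . . .
T3:
  2·area = 192  (B↔C swapped to make it positive)
  edge (0, 10)→(16, 0): d=(16,-10) top-left  bias=+0
  edge (16, 0)→(16, 12): d=(0,12) right/bottom  bias=-1
  edge (16, 12)→(0, 10): d=(-16,-2) top-left  bias=+0
    (7,0)@(15, 1): e=[6,12,174] → X
    (8,0)@(17, 1): e=[26,-12,178] → .
    (6,1)@(13, 3): e=[18,36,138] → X
    (8,1)@(17, 3): e=[58,-12,146] → .
    (4,2)@(9, 5): e=[10,84,98] → X
    (5,2)@(11, 5): e=[30,60,102] → X
    (8,2)@(17, 5): e=[90,-12,114] → .
    (2,3)@(5, 7): e=[2,132,58] → X
    (3,3)@(7, 7): e=[22,108,62] → X
    (8,3)@(17, 7): e=[122,-12,82] → .
    (1,4)@(3, 9): e=[14,156,22] → X
    (8,4)@(17, 9): e=[154,-12,50] → .
  covered (24 px):
    . . . . . . . X . .
    . . . . . . X X . .
    . . . . X X X X . .
    . . X X X X X X . .
    . X X X X X X X . .
    . . . . X X X X . .
    . . . . . . . . . .
T4:
  2·area = 84  (B↔C swapped to make it positive)
  edge (4, 2)→(14, 4): d=(10,2) right/bottom  bias=-1
  edge (14, 4)→(12, 12): d=(-2,8) right/bottom  bias=-1
  edge (12, 12)→(4, 2): d=(-8,-10) top-left  bias=+0
    (2,1)@(5, 3): e=[8,74,2] → X
    (3,1)@(7, 3): e=[4,58,22] → X
    (4,1)@(9, 3): e=[0,42,42] → .  [on edge]
    (2,2)@(5, 5): e=[28,70,-14] → .
    (3,2)@(7, 5): e=[24,54,6] → X
    (4,2)@(9, 5): e=[20,38,26] → X
    (5,2)@(11, 5): e=[16,22,46] → X
    (6,2)@(13, 5): e=[12,6,66] → X
    (7,2)@(15, 5): e=[8,-10,86] → .
    (9,2)@(19, 5): e=[0,-42,126] → .  [on edge]
    (3,3)@(7, 7): e=[44,50,-10] → .
    (4,3)@(9, 7): e=[40,34,10] → X
  covered (10 px):
    . . . . . . . . . .
    . . X X . . . . . .
    . . . X X X X . . .
    . . . . X X X . . .
    . . . . . X . . . .
    . . . . . . . . . .
    . . . . . . . . . .

Z-buffer (winner per pixel, '.' = empty):
  1 1 1 1 1 1 1 3 . .
  . . 4 4 . . 3 3 . .
  . . . 4 4 4 4 3 . 0
  . . 3 3 4 4 4 3 . 0
  . 3 3 3 3 4 3 3 . 0
  . . 2 . 3 3 3 3 . .
  . 2 . . . . . . . .

Result: 3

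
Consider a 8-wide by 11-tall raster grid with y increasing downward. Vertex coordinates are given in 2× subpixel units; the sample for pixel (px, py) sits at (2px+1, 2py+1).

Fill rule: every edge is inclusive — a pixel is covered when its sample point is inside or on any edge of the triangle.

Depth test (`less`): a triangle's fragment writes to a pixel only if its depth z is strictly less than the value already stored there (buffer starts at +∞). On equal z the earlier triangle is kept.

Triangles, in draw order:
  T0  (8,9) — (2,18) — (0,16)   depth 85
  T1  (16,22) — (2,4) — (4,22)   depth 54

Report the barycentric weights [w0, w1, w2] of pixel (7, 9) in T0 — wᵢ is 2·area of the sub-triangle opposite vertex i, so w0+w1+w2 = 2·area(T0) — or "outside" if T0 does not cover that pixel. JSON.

T0:
  2·area = 30
  edge (8, 9)→(2, 18): d=(-6,9) inclusive
  edge (2, 18)→(0, 16): d=(-2,-2) inclusive
  edge (0, 16)→(8, 9): d=(8,-7) inclusive
    (2,6)@(5, 13): e=[3,16,11] → #
    (3,6)@(7, 13): e=[-15,20,25] → ·
    (1,7)@(3, 15): e=[9,8,13] → #
    (2,7)@(5, 15): e=[-9,12,27] → ·
    (0,8)@(1, 17): e=[15,0,15] → #  [on edge]
    (1,8)@(3, 17): e=[-3,4,29] → ·
    (0,9)@(1, 19): e=[3,-4,31] → ·
    (1,9)@(3, 19): e=[-15,0,45] → ·  [on edge]
    (2,10)@(5, 21): e=[-45,0,75] → ·  [on edge]
  covered (3 px):
    · · · · · · · ·
    · · · · · · · ·
    · · · · · · · ·
    · · · · · · · ·
    · · · · · · · ·
    · · · · · · · ·
    · · # · · · · ·
    · # · · · · · ·
    # · · · · · · ·
    · · · · · · · ·
    · · · · · · · ·
T1:
  2·area = 216  (B↔C swapped to make it positive)
  edge (16, 22)→(4, 22): d=(-12,0) inclusive
  edge (4, 22)→(2, 4): d=(-2,-18) inclusive
  edge (2, 4)→(16, 22): d=(14,18) inclusive
    (1,3)@(3, 7): e=[180,12,24] → #
    (2,3)@(5, 7): e=[180,48,-12] → ·
    (1,4)@(3, 9): e=[156,8,52] → #
    (2,4)@(5, 9): e=[156,44,16] → #
    (3,4)@(7, 9): e=[156,80,-20] → ·
    (1,5)@(3, 11): e=[132,4,80] → #
    (3,5)@(7, 11): e=[132,76,8] → #
    (4,5)@(9, 11): e=[132,112,-28] → ·
    (1,6)@(3, 13): e=[108,0,108] → #  [on edge]
    (4,6)@(9, 13): e=[108,108,0] → #  [on edge]
    (5,6)@(11, 13): e=[108,144,-36] → ·
    (1,7)@(3, 15): e=[84,-4,136] → ·
  covered (28 px):
    · · · · · · · ·
    · · · · · · · ·
    · · · · · · · ·
    · # · · · · · ·
    · # # · · · · ·
    · # # # · · · ·
    · # # # # · · ·
    · · # # # · · ·
    · · # # # # · ·
    · · # # # # # ·
    · · # # # # # #

Answer: "outside"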